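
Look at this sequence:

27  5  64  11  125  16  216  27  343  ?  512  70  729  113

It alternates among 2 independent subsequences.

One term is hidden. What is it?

Odd-indexed and even-indexed terms follow separate rules.
Subsequence A: 27, 64, 125, 216, 343, 512, 729 — the cubes 3³, 4³, 5³, ….
Subsequence B: 5, 11, 16, 27, ?, 70, 113 — a Fibonacci-like recurrence a_n = a_{n-1} + a_{n-2}.
Subsequence B's pattern makes the blank 43.

43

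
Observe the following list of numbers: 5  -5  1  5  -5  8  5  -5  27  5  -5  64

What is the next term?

Positions follow the repeating pattern AAB; grouping by letter gives 2 tracks.
Track A: 5, -5, 5, -5, 5, -5, 5, -5 — oscillating between 5 and -5.
Track B: 1, 8, 27, 64 — perfect cubes starting at 1³.
Term 13 comes from track A (its 9th entry): 5.

5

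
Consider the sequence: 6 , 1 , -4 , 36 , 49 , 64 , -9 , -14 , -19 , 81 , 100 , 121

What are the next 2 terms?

-24, -29

Reading positions in blocks of 6 reveals the pattern AAABBB — 2 tracks woven together.
Track A is 6, 1, -4, -9, -14, -19, which is subtracting 5 each time.
Track B is 36, 49, 64, 81, 100, 121, which is perfect squares starting at 6².
Position 13 falls in track A as its term 7, giving -24.
The 14th slot belongs to track A; its 8th term is -29.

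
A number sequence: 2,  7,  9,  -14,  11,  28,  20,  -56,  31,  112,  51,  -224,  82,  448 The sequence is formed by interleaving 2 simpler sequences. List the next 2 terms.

133, -896

Split by position mod 2 into 2 tracks.
Track A: 2, 9, 11, 20, 31, 51, 82 (a Fibonacci-like recurrence a_n = a_{n-1} + a_{n-2}).
Track B: 7, -14, 28, -56, 112, -224, 448 (geometric with ratio -2).
Position 15 → track A, term 8 = 133.
Term 16 comes from track B (its 8th entry): -896.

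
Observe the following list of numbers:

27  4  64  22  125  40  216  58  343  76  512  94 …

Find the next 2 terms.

Odd-indexed and even-indexed terms follow separate rules.
Stream A: 27, 64, 125, 216, 343, 512 — perfect cubes starting at 3³.
Stream B: 4, 22, 40, 58, 76, 94 — linear: a_n = -14 + 18·n.
Term 13 comes from stream A (its 7th entry): 729.
The 14th slot belongs to stream B; its 7th term is 112.

729, 112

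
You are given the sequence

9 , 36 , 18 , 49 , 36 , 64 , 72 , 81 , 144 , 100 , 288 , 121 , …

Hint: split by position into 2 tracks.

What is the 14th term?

The terms cycle through 2 interleaved subsequences.
Track A is 9, 18, 36, 72, 144, 288, which is geometric with ratio 2.
Track B is 36, 49, 64, 81, 100, 121, which is the squares 6², 7², 8², ….
Position 14 → track B, term 7 = 144.

144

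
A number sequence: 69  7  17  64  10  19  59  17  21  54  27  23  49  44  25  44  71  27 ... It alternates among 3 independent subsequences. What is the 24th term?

31

Split by position mod 3: positions 1, 4, 7, … form one track, and each other residue class forms its own.
Stream A: 69, 64, 59, 54, 49, 44 — arithmetic, step −5.
Stream B: 7, 10, 17, 27, 44, 71 — a Fibonacci-like recurrence a_n = a_{n-1} + a_{n-2}.
Stream C: 17, 19, 21, 23, 25, 27 — arithmetic with common difference +2.
The 24th slot belongs to stream C; its 8th term is 31.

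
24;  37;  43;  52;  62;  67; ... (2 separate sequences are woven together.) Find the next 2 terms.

81, 82

Odd-indexed and even-indexed terms follow separate rules.
Track A is 24, 43, 62, which is adding 19 each time.
Track B is 37, 52, 67, which is linear: a_n = 22 + 15·n.
Position 7 falls in track A as its term 4, giving 81.
The 8th slot belongs to track B; its 4th term is 82.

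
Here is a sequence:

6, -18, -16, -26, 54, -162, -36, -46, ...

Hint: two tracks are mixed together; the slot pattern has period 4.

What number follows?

The slot pattern repeats as AABB (period 4), so there are 2 interleaved tracks.
Subsequence A = 6, -18, 54, -162: geometric with ratio -3.
Subsequence B = -16, -26, -36, -46: linear: a_n = -6 − 10·n.
Position 9 falls in subsequence A as its term 5, giving 486.

486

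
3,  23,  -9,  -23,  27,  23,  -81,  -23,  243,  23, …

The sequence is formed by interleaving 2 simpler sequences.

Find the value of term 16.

-23

Taking every 2nd term gives 2 separate tracks.
Track A: 3, -9, 27, -81, 243. Multiplying by -3 each time.
Track B: 23, -23, 23, -23, 23. Alternating ±23.
The 16th slot belongs to track B; its 8th term is -23.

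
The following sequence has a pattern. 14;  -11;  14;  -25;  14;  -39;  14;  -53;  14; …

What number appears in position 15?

14

The terms cycle through 2 interleaved subsequences.
Track A: 14, 14, 14, 14, 14 — the constant sequence 14.
Track B: -11, -25, -39, -53 — arithmetic with common difference −14.
The 15th slot belongs to track A; its 8th term is 14.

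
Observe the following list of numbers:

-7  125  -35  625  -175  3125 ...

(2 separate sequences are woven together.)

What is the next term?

Positions 1, 3, 5, … form one subsequence and positions 2, 4, 6, … form another.
Track A is -7, -35, -175, which is multiplying by 5 each time.
Track B is 125, 625, 3125, which is powers 5^3, 5^4, 5^5, ….
Position 7 falls in track A as its term 4, giving -875.

-875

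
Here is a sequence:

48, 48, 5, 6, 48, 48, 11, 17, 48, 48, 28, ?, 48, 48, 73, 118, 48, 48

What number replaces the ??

Positions follow the repeating pattern AABB; grouping by letter gives 2 tracks.
Stream A = 48, 48, 48, 48, 48, 48, 48, 48, 48, 48: the constant sequence 48.
Stream B = 5, 6, 11, 17, 28, ?, 73, 118: a Fibonacci-like recurrence a_n = a_{n-1} + a_{n-2}.
Stream B's pattern makes the blank 45.

45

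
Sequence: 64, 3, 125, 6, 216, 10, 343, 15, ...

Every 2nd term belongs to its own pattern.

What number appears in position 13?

1000

The terms cycle through 2 interleaved subsequences.
Track A is 64, 125, 216, 343, which is the cubes 4³, 5³, 6³, ….
Track B is 3, 6, 10, 15, which is the triangular numbers T_2, T_3, ….
Position 13 → track A, term 7 = 1000.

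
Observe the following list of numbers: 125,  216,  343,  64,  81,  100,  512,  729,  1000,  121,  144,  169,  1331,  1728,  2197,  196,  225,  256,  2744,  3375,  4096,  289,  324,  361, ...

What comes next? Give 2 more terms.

The slot pattern repeats as AAABBB (period 6), so there are 2 interleaved tracks.
Track A: 125, 216, 343, 512, 729, 1000, 1331, 1728, 2197, 2744, 3375, 4096. Consecutive cubes n³ from n = 5.
Track B: 64, 81, 100, 121, 144, 169, 196, 225, 256, 289, 324, 361. Perfect squares starting at 8².
Term 25 comes from track A (its 13th entry): 4913.
The 26th slot belongs to track A; its 14th term is 5832.

4913, 5832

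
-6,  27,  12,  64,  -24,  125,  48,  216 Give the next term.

Positions 1, 3, 5, … form one subsequence and positions 2, 4, 6, … form another.
Subsequence A: -6, 12, -24, 48. Geometric, ×-2 each step.
Subsequence B: 27, 64, 125, 216. Consecutive cubes n³ from n = 3.
The 9th slot belongs to subsequence A; its 5th term is -96.

-96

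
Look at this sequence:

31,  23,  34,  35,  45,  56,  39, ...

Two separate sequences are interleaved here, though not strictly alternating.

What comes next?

67

The slot pattern repeats as ABB (period 3), so there are 2 interleaved tracks.
Track A: 31, 35, 39 — arithmetic with common difference +4.
Track B: 23, 34, 45, 56 — adding 11 each time.
Term 8 comes from track B (its 5th entry): 67.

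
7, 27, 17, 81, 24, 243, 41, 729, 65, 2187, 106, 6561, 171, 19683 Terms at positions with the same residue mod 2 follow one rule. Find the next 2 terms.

Taking every 2nd term gives 2 separate tracks.
Track A is 7, 17, 24, 41, 65, 106, 171, which is Fibonacci-style (each term is the sum of the two before it).
Track B is 27, 81, 243, 729, 2187, 6561, 19683, which is powers 3^3, 3^4, 3^5, ….
Position 15 falls in track A as its term 8, giving 277.
Position 16 → track B, term 8 = 59049.

277, 59049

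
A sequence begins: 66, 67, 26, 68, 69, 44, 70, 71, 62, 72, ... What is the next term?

73

Reading positions in blocks of 3 reveals the pattern AAB — 2 tracks woven together.
Track A: 66, 67, 68, 69, 70, 71, 72 — linear: a_n = 65 + n.
Track B: 26, 44, 62 — arithmetic with common difference +18.
The 11th slot belongs to track A; its 8th term is 73.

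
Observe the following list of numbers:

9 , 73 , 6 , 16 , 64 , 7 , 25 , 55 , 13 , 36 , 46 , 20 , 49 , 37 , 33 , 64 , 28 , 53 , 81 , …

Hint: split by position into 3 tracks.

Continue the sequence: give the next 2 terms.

19, 86

Split by position mod 3: positions 1, 4, 7, … form one track, and each other residue class forms its own.
Stream A is 9, 16, 25, 36, 49, 64, 81, which is perfect squares starting at 3².
Stream B is 73, 64, 55, 46, 37, 28, which is linear: a_n = 82 − 9·n.
Stream C is 6, 7, 13, 20, 33, 53, which is each term equals the sum of the previous two.
Position 20 falls in stream B as its term 7, giving 19.
Position 21 falls in stream C as its term 7, giving 86.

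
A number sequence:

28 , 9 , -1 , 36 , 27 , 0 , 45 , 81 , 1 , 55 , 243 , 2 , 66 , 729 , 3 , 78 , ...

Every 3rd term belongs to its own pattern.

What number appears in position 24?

Read the sequence 3 terms at a time; column i is its own pattern.
Subsequence A is 28, 36, 45, 55, 66, 78, which is the triangular numbers T_7, T_8, ….
Subsequence B is 9, 27, 81, 243, 729, which is powers of 3.
Subsequence C is -1, 0, 1, 2, 3, which is arithmetic with common difference +1.
Term 24 comes from subsequence C (its 8th entry): 6.

6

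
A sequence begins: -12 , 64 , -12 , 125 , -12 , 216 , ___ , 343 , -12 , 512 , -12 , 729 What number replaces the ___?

The terms cycle through 2 interleaved subsequences.
Track A: -12, -12, -12, ?, -12, -12 — constant -12.
Track B: 64, 125, 216, 343, 512, 729 — the cubes 4³, 5³, 6³, ….
Track A's pattern makes the blank -12.

-12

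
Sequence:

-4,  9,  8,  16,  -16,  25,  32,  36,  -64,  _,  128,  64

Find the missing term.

49

Odd-indexed and even-indexed terms follow separate rules.
Track A = -4, 8, -16, 32, -64, 128: multiplying by -2 each time.
Track B = 9, 16, 25, 36, ?, 64: perfect squares starting at 3².
Filling track B at index 5 by its rule yields 49.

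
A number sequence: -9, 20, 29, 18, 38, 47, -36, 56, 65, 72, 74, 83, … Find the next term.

-144

Positions follow the repeating pattern ABB; grouping by letter gives 2 tracks.
Stream A is -9, 18, -36, 72, which is a geometric progression (common ratio -2).
Stream B is 20, 29, 38, 47, 56, 65, 74, 83, which is adding 9 each time.
The 13th slot belongs to stream A; its 5th term is -144.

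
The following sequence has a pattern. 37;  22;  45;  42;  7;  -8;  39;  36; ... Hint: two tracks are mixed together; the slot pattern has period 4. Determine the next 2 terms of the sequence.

-23, -38

Positions follow the repeating pattern AABB; grouping by letter gives 2 tracks.
Track A: 37, 22, 7, -8 — arithmetic with common difference −15.
Track B: 45, 42, 39, 36 — arithmetic, step −3.
The 9th slot belongs to track A; its 5th term is -23.
Position 10 → track A, term 6 = -38.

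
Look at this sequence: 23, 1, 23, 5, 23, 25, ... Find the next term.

23

Positions 1, 3, 5, … form one subsequence and positions 2, 4, 6, … form another.
Stream A is 23, 23, 23, which is always 23.
Stream B is 1, 5, 25, which is powers 5^0, 5^1, 5^2, ….
Position 7 falls in stream A as its term 4, giving 23.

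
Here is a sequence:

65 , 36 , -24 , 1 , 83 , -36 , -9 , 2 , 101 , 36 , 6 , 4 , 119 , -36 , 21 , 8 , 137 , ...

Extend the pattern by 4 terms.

Split by position mod 4: positions 1, 5, 9, … form one track, and each other residue class forms its own.
Track A: 65, 83, 101, 119, 137 — arithmetic, step +18.
Track B: 36, -36, 36, -36 — oscillating between 36 and -36.
Track C: -24, -9, 6, 21 — adding 15 each time.
Track D: 1, 2, 4, 8 — powers 2^0, 2^1, 2^2, ….
Position 18 → track B, term 5 = 36.
The 19th slot belongs to track C; its 5th term is 36.
Position 20 falls in track D as its term 5, giving 16.
Position 21 falls in track A as its term 6, giving 155.

36, 36, 16, 155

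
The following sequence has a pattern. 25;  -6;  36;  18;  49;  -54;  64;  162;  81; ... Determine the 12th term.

Odd-indexed and even-indexed terms follow separate rules.
Track A = 25, 36, 49, 64, 81: consecutive squares n² from n = 5.
Track B = -6, 18, -54, 162: multiplying by -3 each time.
Term 12 comes from track B (its 6th entry): 1458.

1458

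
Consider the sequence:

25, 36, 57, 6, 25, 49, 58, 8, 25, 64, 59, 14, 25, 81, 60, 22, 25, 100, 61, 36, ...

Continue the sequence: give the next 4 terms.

Split by position mod 4: positions 1, 5, 9, … form one track, and each other residue class forms its own.
Track A: 25, 25, 25, 25, 25 — constant 25.
Track B: 36, 49, 64, 81, 100 — the squares 6², 7², 8², ….
Track C: 57, 58, 59, 60, 61 — adding 1 each time.
Track D: 6, 8, 14, 22, 36 — Fibonacci-style (each term is the sum of the two before it).
Position 21 falls in track A as its term 6, giving 25.
Term 22 comes from track B (its 6th entry): 121.
Position 23 falls in track C as its term 6, giving 62.
Term 24 comes from track D (its 6th entry): 58.

25, 121, 62, 58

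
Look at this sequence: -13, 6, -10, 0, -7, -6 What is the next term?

Odd-indexed and even-indexed terms follow separate rules.
Track A = -13, -10, -7: adding 3 each time.
Track B = 6, 0, -6: linear: a_n = 12 − 6·n.
Position 7 falls in track A as its term 4, giving -4.

-4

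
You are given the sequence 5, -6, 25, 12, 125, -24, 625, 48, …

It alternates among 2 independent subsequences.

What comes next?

Split by position mod 2 into 2 tracks.
Stream A: 5, 25, 125, 625 (powers of 5).
Stream B: -6, 12, -24, 48 (geometric with ratio -2).
Position 9 → stream A, term 5 = 3125.

3125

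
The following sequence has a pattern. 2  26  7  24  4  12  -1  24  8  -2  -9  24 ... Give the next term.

Taking every 4th term gives 4 separate tracks.
Track A: 2, 4, 8 — powers 2^1, 2^2, 2^3, ….
Track B: 26, 12, -2 — linear: a_n = 40 − 14·n.
Track C: 7, -1, -9 — arithmetic, step −8.
Track D: 24, 24, 24 — constant 24.
Position 13 → track A, term 4 = 16.

16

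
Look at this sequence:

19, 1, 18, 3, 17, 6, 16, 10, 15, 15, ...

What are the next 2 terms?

14, 21

Split by position mod 2 into 2 tracks.
Subsequence A = 19, 18, 17, 16, 15: linear: a_n = 20 − n.
Subsequence B = 1, 3, 6, 10, 15: triangular numbers n(n+1)/2 for n = 1, 2, ….
Position 11 → subsequence A, term 6 = 14.
The 12th slot belongs to subsequence B; its 6th term is 21.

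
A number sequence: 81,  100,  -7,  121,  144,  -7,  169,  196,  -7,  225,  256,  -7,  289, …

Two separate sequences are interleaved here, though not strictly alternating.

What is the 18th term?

-7

Reading positions in blocks of 3 reveals the pattern AAB — 2 tracks woven together.
Stream A: 81, 100, 121, 144, 169, 196, 225, 256, 289. Perfect squares starting at 9².
Stream B: -7, -7, -7, -7. Constant -7.
The 18th slot belongs to stream B; its 6th term is -7.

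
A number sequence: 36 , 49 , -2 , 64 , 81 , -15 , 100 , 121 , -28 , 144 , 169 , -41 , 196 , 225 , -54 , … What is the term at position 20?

Positions follow the repeating pattern AAB; grouping by letter gives 2 tracks.
Track A: 36, 49, 64, 81, 100, 121, 144, 169, 196, 225. Consecutive squares n² from n = 6.
Track B: -2, -15, -28, -41, -54. Arithmetic with common difference −13.
The 20th slot belongs to track A; its 14th term is 361.

361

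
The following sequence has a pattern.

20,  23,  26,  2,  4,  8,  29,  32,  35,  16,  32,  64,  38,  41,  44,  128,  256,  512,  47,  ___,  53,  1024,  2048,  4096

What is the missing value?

The slot pattern repeats as AAABBB (period 6), so there are 2 interleaved tracks.
Track A is 20, 23, 26, 29, 32, 35, 38, 41, 44, 47, ?, 53, which is adding 3 each time.
Track B is 2, 4, 8, 16, 32, 64, 128, 256, 512, 1024, 2048, 4096, which is powers of 2.
The gap is track A's term 11; the rule gives 50.

50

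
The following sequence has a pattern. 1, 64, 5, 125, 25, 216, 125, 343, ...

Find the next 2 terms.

Odd-indexed and even-indexed terms follow separate rules.
Subsequence A: 1, 5, 25, 125 (powers of 5).
Subsequence B: 64, 125, 216, 343 (perfect cubes starting at 4³).
The 9th slot belongs to subsequence A; its 5th term is 625.
The 10th slot belongs to subsequence B; its 5th term is 512.

625, 512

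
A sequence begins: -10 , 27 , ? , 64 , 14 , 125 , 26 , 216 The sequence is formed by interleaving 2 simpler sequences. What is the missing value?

Positions 1, 3, 5, … form one subsequence and positions 2, 4, 6, … form another.
Track A: -10, ?, 14, 26 — arithmetic, step +12.
Track B: 27, 64, 125, 216 — consecutive cubes n³ from n = 3.
So the missing entry in track A is 2.

2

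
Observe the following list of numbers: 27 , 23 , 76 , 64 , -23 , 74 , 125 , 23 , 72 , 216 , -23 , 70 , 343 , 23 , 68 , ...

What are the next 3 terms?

512, -23, 66

Taking every 3rd term gives 3 separate tracks.
Track A: 27, 64, 125, 216, 343 — perfect cubes starting at 3³.
Track B: 23, -23, 23, -23, 23 — the oscillation 23·(−1)^(n+1).
Track C: 76, 74, 72, 70, 68 — arithmetic, step −2.
Position 16 falls in track A as its term 6, giving 512.
Position 17 falls in track B as its term 6, giving -23.
Position 18 → track C, term 6 = 66.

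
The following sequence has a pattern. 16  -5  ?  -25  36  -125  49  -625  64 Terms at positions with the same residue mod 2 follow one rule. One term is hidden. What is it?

25

Split by position mod 2 into 2 tracks.
Subsequence A: 16, ?, 36, 49, 64. The squares 4², 5², 6², ….
Subsequence B: -5, -25, -125, -625. A geometric progression (common ratio 5).
So the missing entry in subsequence A is 25.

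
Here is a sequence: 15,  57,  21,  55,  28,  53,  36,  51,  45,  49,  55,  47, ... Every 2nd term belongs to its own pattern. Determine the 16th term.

Odd-indexed and even-indexed terms follow separate rules.
Track A: 15, 21, 28, 36, 45, 55 (triangular numbers n(n+1)/2 for n = 5, 6, …).
Track B: 57, 55, 53, 51, 49, 47 (linear: a_n = 59 − 2·n).
Term 16 comes from track B (its 8th entry): 43.

43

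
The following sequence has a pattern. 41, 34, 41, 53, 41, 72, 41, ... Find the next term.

91

Split by position mod 2 into 2 tracks.
Track A: 41, 41, 41, 41 (always 41).
Track B: 34, 53, 72 (adding 19 each time).
Position 8 → track B, term 4 = 91.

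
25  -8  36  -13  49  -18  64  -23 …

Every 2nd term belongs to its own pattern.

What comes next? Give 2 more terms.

81, -28

Split by position mod 2 into 2 tracks.
Stream A: 25, 36, 49, 64. Consecutive squares n² from n = 5.
Stream B: -8, -13, -18, -23. Subtracting 5 each time.
The 9th slot belongs to stream A; its 5th term is 81.
Position 10 falls in stream B as its term 5, giving -28.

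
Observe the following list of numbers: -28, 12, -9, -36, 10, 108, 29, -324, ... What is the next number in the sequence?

Taking every 2nd term gives 2 separate tracks.
Stream A is -28, -9, 10, 29, which is adding 19 each time.
Stream B is 12, -36, 108, -324, which is multiplying by -3 each time.
Position 9 falls in stream A as its term 5, giving 48.

48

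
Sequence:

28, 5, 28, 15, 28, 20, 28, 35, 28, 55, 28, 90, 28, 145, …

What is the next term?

28

Split by position mod 2 into 2 tracks.
Subsequence A is 28, 28, 28, 28, 28, 28, 28, which is the constant sequence 28.
Subsequence B is 5, 15, 20, 35, 55, 90, 145, which is each term equals the sum of the previous two.
Position 15 falls in subsequence A as its term 8, giving 28.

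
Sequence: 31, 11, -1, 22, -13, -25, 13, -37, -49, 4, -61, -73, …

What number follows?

The slot pattern repeats as ABB (period 3), so there are 2 interleaved tracks.
Track A: 31, 22, 13, 4 (arithmetic with common difference −9).
Track B: 11, -1, -13, -25, -37, -49, -61, -73 (subtracting 12 each time).
Position 13 → track A, term 5 = -5.

-5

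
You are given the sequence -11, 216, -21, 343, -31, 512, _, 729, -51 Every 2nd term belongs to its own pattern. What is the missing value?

Odd-indexed and even-indexed terms follow separate rules.
Track A: -11, -21, -31, ?, -51 (arithmetic with common difference −10).
Track B: 216, 343, 512, 729 (consecutive cubes n³ from n = 6).
Track A's pattern makes the blank -41.

-41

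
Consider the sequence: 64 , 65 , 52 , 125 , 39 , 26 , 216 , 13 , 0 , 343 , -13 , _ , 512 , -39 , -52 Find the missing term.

Reading positions in blocks of 3 reveals the pattern ABB — 2 tracks woven together.
Track A is 64, 125, 216, 343, 512, which is the cubes 4³, 5³, 6³, ….
Track B is 65, 52, 39, 26, 13, 0, -13, ?, -39, -52, which is arithmetic, step −13.
The gap is track B's term 8; the rule gives -26.

-26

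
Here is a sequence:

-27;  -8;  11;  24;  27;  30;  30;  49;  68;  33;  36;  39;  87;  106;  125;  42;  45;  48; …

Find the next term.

144

Reading positions in blocks of 6 reveals the pattern AAABBB — 2 tracks woven together.
Subsequence A = -27, -8, 11, 30, 49, 68, 87, 106, 125: arithmetic with common difference +19.
Subsequence B = 24, 27, 30, 33, 36, 39, 42, 45, 48: arithmetic, step +3.
Position 19 → subsequence A, term 10 = 144.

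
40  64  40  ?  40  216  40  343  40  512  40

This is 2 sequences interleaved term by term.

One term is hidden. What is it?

Positions 1, 3, 5, … form one subsequence and positions 2, 4, 6, … form another.
Subsequence A: 40, 40, 40, 40, 40, 40 (always 40).
Subsequence B: 64, ?, 216, 343, 512 (perfect cubes starting at 4³).
The gap is subsequence B's term 2; the rule gives 125.

125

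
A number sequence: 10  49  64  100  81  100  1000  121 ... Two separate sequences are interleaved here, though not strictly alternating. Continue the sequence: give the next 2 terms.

144, 10000

The slot pattern repeats as ABB (period 3), so there are 2 interleaved tracks.
Track A: 10, 100, 1000 (powers 10^1, 10^2, 10^3, …).
Track B: 49, 64, 81, 100, 121 (the squares 7², 8², 9², …).
Position 9 → track B, term 6 = 144.
The 10th slot belongs to track A; its 4th term is 10000.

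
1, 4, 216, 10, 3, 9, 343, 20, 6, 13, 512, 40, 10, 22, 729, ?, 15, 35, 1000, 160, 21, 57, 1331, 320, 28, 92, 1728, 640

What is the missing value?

Split by position mod 4 into 4 tracks.
Track A: 1, 3, 6, 10, 15, 21, 28 (triangular numbers starting at T_1).
Track B: 4, 9, 13, 22, 35, 57, 92 (a Fibonacci-like recurrence a_n = a_{n-1} + a_{n-2}).
Track C: 216, 343, 512, 729, 1000, 1331, 1728 (perfect cubes starting at 6³).
Track D: 10, 20, 40, ?, 160, 320, 640 (geometric, ×2 each step).
The gap is track D's term 4; the rule gives 80.

80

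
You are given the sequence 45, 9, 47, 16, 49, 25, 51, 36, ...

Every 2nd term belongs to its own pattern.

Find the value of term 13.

Taking every 2nd term gives 2 separate tracks.
Stream A is 45, 47, 49, 51, which is adding 2 each time.
Stream B is 9, 16, 25, 36, which is perfect squares starting at 3².
Position 13 falls in stream A as its term 7, giving 57.

57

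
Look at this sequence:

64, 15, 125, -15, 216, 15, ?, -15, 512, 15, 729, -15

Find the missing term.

Split by position mod 2 into 2 tracks.
Track A: 64, 125, 216, ?, 512, 729. Consecutive cubes n³ from n = 4.
Track B: 15, -15, 15, -15, 15, -15. Oscillating between 15 and -15.
The gap is track A's term 4; the rule gives 343.

343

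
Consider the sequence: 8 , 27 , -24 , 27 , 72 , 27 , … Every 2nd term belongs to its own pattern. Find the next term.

Split by position mod 2 into 2 tracks.
Stream A: 8, -24, 72 — multiplying by -3 each time.
Stream B: 27, 27, 27 — the constant sequence 27.
Term 7 comes from stream A (its 4th entry): -216.

-216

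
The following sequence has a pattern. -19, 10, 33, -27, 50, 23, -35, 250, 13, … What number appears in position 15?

Read the sequence 3 terms at a time; column i is its own pattern.
Track A: -19, -27, -35. Subtracting 8 each time.
Track B: 10, 50, 250. Multiplying by 5 each time.
Track C: 33, 23, 13. Subtracting 10 each time.
Position 15 falls in track C as its term 5, giving -7.

-7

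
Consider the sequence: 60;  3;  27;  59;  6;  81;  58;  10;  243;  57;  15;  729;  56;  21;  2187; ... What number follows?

The terms cycle through 3 interleaved subsequences.
Track A: 60, 59, 58, 57, 56 — linear: a_n = 61 − n.
Track B: 3, 6, 10, 15, 21 — triangular numbers n(n+1)/2 for n = 2, 3, ….
Track C: 27, 81, 243, 729, 2187 — successive powers of 3.
The 16th slot belongs to track A; its 6th term is 55.

55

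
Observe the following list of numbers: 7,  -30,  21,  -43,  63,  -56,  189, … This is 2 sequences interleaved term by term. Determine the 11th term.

Taking every 2nd term gives 2 separate tracks.
Stream A = 7, 21, 63, 189: a geometric progression (common ratio 3).
Stream B = -30, -43, -56: arithmetic, step −13.
Position 11 falls in stream A as its term 6, giving 1701.

1701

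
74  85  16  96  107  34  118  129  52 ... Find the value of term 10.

140

Reading positions in blocks of 3 reveals the pattern AAB — 2 tracks woven together.
Track A is 74, 85, 96, 107, 118, 129, which is adding 11 each time.
Track B is 16, 34, 52, which is arithmetic with common difference +18.
Term 10 comes from track A (its 7th entry): 140.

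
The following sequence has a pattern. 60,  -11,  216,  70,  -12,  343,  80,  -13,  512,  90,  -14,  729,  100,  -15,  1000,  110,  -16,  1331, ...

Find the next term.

120

Read the sequence 3 terms at a time; column i is its own pattern.
Stream A: 60, 70, 80, 90, 100, 110. Arithmetic, step +10.
Stream B: -11, -12, -13, -14, -15, -16. Linear: a_n = -10 − n.
Stream C: 216, 343, 512, 729, 1000, 1331. Consecutive cubes n³ from n = 6.
Position 19 falls in stream A as its term 7, giving 120.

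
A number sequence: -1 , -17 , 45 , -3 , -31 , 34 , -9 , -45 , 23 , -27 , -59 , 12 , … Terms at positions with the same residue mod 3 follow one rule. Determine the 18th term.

The terms cycle through 3 interleaved subsequences.
Track A: -1, -3, -9, -27 — multiplying by 3 each time.
Track B: -17, -31, -45, -59 — linear: a_n = -3 − 14·n.
Track C: 45, 34, 23, 12 — linear: a_n = 56 − 11·n.
Position 18 falls in track C as its term 6, giving -10.

-10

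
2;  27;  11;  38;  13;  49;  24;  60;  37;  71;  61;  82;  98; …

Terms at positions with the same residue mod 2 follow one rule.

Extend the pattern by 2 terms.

Split by position mod 2 into 2 tracks.
Track A: 2, 11, 13, 24, 37, 61, 98 (a Fibonacci-like recurrence a_n = a_{n-1} + a_{n-2}).
Track B: 27, 38, 49, 60, 71, 82 (arithmetic, step +11).
Position 14 falls in track B as its term 7, giving 93.
Position 15 → track A, term 8 = 159.

93, 159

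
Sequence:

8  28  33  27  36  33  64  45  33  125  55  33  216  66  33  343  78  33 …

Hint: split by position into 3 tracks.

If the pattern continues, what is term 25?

The terms cycle through 3 interleaved subsequences.
Track A is 8, 27, 64, 125, 216, 343, which is consecutive cubes n³ from n = 2.
Track B is 28, 36, 45, 55, 66, 78, which is triangular numbers starting at T_7.
Track C is 33, 33, 33, 33, 33, 33, which is constant 33.
Position 25 falls in track A as its term 9, giving 1000.

1000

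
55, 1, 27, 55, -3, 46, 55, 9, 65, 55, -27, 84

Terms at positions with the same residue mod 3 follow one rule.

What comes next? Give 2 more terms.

55, 81

Split by position mod 3 into 3 tracks.
Subsequence A: 55, 55, 55, 55. The constant sequence 55.
Subsequence B: 1, -3, 9, -27. A geometric progression (common ratio -3).
Subsequence C: 27, 46, 65, 84. Arithmetic with common difference +19.
Position 13 falls in subsequence A as its term 5, giving 55.
The 14th slot belongs to subsequence B; its 5th term is 81.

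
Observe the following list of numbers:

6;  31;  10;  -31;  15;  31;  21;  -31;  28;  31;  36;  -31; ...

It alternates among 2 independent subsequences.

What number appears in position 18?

The terms cycle through 2 interleaved subsequences.
Track A: 6, 10, 15, 21, 28, 36 (triangular numbers starting at T_3).
Track B: 31, -31, 31, -31, 31, -31 (alternating ±31).
The 18th slot belongs to track B; its 9th term is 31.

31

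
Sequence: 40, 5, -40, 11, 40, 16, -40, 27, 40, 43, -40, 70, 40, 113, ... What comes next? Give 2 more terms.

-40, 183

The terms cycle through 2 interleaved subsequences.
Stream A: 40, -40, 40, -40, 40, -40, 40 — the oscillation 40·(−1)^(n+1).
Stream B: 5, 11, 16, 27, 43, 70, 113 — a Fibonacci-like recurrence a_n = a_{n-1} + a_{n-2}.
Term 15 comes from stream A (its 8th entry): -40.
Term 16 comes from stream B (its 8th entry): 183.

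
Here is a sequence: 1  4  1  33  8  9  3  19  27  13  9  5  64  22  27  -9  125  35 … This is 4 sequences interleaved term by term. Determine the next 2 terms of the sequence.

81, -23

Read the sequence 4 terms at a time; column i is its own pattern.
Subsequence A is 1, 8, 27, 64, 125, which is perfect cubes starting at 1³.
Subsequence B is 4, 9, 13, 22, 35, which is Fibonacci-style (each term is the sum of the two before it).
Subsequence C is 1, 3, 9, 27, which is successive powers of 3.
Subsequence D is 33, 19, 5, -9, which is arithmetic with common difference −14.
The 19th slot belongs to subsequence C; its 5th term is 81.
Position 20 → subsequence D, term 5 = -23.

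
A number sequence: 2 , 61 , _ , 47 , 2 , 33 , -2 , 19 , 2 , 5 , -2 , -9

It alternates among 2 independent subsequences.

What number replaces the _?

-2

Taking every 2nd term gives 2 separate tracks.
Stream A is 2, ?, 2, -2, 2, -2, which is oscillating between 2 and -2.
Stream B is 61, 47, 33, 19, 5, -9, which is arithmetic, step −14.
The gap is stream A's term 2; the rule gives -2.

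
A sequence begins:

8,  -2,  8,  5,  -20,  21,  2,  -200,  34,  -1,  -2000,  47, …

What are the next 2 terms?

Split by position mod 3 into 3 tracks.
Subsequence A is 8, 5, 2, -1, which is arithmetic, step −3.
Subsequence B is -2, -20, -200, -2000, which is geometric, ×10 each step.
Subsequence C is 8, 21, 34, 47, which is arithmetic with common difference +13.
The 13th slot belongs to subsequence A; its 5th term is -4.
Position 14 → subsequence B, term 5 = -20000.

-4, -20000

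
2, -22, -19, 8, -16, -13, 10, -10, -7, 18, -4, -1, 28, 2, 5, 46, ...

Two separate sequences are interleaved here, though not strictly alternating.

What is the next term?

8

Reading positions in blocks of 3 reveals the pattern ABB — 2 tracks woven together.
Subsequence A: 2, 8, 10, 18, 28, 46 — each term equals the sum of the previous two.
Subsequence B: -22, -19, -16, -13, -10, -7, -4, -1, 2, 5 — arithmetic with common difference +3.
Position 17 falls in subsequence B as its term 11, giving 8.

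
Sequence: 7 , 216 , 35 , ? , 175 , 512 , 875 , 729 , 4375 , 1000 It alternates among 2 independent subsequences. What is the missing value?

343

Odd-indexed and even-indexed terms follow separate rules.
Track A is 7, 35, 175, 875, 4375, which is geometric with ratio 5.
Track B is 216, ?, 512, 729, 1000, which is the cubes 6³, 7³, 8³, ….
Filling track B at index 2 by its rule yields 343.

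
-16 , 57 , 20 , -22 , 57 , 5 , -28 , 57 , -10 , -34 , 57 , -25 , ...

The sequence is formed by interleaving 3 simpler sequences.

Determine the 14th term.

Split by position mod 3 into 3 tracks.
Track A: -16, -22, -28, -34. Subtracting 6 each time.
Track B: 57, 57, 57, 57. Always 57.
Track C: 20, 5, -10, -25. Linear: a_n = 35 − 15·n.
Term 14 comes from track B (its 5th entry): 57.

57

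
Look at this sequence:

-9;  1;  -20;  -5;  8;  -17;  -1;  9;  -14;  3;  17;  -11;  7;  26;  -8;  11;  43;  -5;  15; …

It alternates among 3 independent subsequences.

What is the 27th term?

4

Split by position mod 3: positions 1, 4, 7, … form one track, and each other residue class forms its own.
Stream A = -9, -5, -1, 3, 7, 11, 15: arithmetic, step +4.
Stream B = 1, 8, 9, 17, 26, 43: each term equals the sum of the previous two.
Stream C = -20, -17, -14, -11, -8, -5: arithmetic, step +3.
Term 27 comes from stream C (its 9th entry): 4.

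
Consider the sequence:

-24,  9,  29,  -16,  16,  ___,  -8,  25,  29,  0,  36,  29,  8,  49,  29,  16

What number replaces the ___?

29

The terms cycle through 3 interleaved subsequences.
Track A: -24, -16, -8, 0, 8, 16. Linear: a_n = -32 + 8·n.
Track B: 9, 16, 25, 36, 49. Perfect squares starting at 3².
Track C: 29, ?, 29, 29, 29. The constant sequence 29.
So the missing entry in track C is 29.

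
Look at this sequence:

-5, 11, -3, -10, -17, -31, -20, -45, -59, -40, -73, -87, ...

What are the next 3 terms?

Reading positions in blocks of 3 reveals the pattern ABB — 2 tracks woven together.
Track A: -5, -10, -20, -40. Multiplying by 2 each time.
Track B: 11, -3, -17, -31, -45, -59, -73, -87. Subtracting 14 each time.
Position 13 → track A, term 5 = -80.
Term 14 comes from track B (its 9th entry): -101.
Position 15 falls in track B as its term 10, giving -115.

-80, -101, -115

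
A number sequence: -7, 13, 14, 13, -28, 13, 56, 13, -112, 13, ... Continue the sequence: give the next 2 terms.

224, 13

Taking every 2nd term gives 2 separate tracks.
Subsequence A is -7, 14, -28, 56, -112, which is geometric, ×-2 each step.
Subsequence B is 13, 13, 13, 13, 13, which is the constant sequence 13.
Term 11 comes from subsequence A (its 6th entry): 224.
Term 12 comes from subsequence B (its 6th entry): 13.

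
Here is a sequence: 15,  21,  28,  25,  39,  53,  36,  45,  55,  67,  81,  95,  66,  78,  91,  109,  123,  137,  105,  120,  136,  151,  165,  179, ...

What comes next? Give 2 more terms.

The slot pattern repeats as AAABBB (period 6), so there are 2 interleaved tracks.
Track A = 15, 21, 28, 36, 45, 55, 66, 78, 91, 105, 120, 136: triangular numbers n(n+1)/2 for n = 5, 6, ….
Track B = 25, 39, 53, 67, 81, 95, 109, 123, 137, 151, 165, 179: adding 14 each time.
Position 25 falls in track A as its term 13, giving 153.
Position 26 falls in track A as its term 14, giving 171.

153, 171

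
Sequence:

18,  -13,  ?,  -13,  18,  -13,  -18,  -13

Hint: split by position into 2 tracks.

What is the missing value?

Odd-indexed and even-indexed terms follow separate rules.
Track A: 18, ?, 18, -18 — the oscillation 18·(−1)^(n+1).
Track B: -13, -13, -13, -13 — the constant sequence -13.
The gap is track A's term 2; the rule gives -18.

-18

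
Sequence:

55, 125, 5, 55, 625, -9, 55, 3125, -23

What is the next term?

The terms cycle through 3 interleaved subsequences.
Track A: 55, 55, 55 — always 55.
Track B: 125, 625, 3125 — powers 5^3, 5^4, 5^5, ….
Track C: 5, -9, -23 — arithmetic, step −14.
The 10th slot belongs to track A; its 4th term is 55.

55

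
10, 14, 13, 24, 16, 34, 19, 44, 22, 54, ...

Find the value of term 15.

The terms cycle through 2 interleaved subsequences.
Track A = 10, 13, 16, 19, 22: arithmetic, step +3.
Track B = 14, 24, 34, 44, 54: linear: a_n = 4 + 10·n.
Position 15 → track A, term 8 = 31.

31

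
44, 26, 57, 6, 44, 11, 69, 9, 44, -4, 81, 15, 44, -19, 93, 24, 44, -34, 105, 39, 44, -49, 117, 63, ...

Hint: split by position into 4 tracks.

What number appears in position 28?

Taking every 4th term gives 4 separate tracks.
Track A: 44, 44, 44, 44, 44, 44. The constant sequence 44.
Track B: 26, 11, -4, -19, -34, -49. Arithmetic, step −15.
Track C: 57, 69, 81, 93, 105, 117. Arithmetic, step +12.
Track D: 6, 9, 15, 24, 39, 63. Fibonacci-style (each term is the sum of the two before it).
Position 28 → track D, term 7 = 102.

102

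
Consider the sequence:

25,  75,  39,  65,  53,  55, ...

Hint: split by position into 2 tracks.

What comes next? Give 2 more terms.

Positions 1, 3, 5, … form one subsequence and positions 2, 4, 6, … form another.
Stream A = 25, 39, 53: linear: a_n = 11 + 14·n.
Stream B = 75, 65, 55: arithmetic, step −10.
The 7th slot belongs to stream A; its 4th term is 67.
Term 8 comes from stream B (its 4th entry): 45.

67, 45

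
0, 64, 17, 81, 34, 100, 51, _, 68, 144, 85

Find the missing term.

121

The terms cycle through 2 interleaved subsequences.
Track A: 0, 17, 34, 51, 68, 85 — linear: a_n = -17 + 17·n.
Track B: 64, 81, 100, ?, 144 — the squares 8², 9², 10², ….
Track B's pattern makes the blank 121.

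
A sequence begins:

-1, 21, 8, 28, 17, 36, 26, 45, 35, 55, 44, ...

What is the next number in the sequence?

66

Split by position mod 2 into 2 tracks.
Track A: -1, 8, 17, 26, 35, 44 — adding 9 each time.
Track B: 21, 28, 36, 45, 55 — the triangular numbers T_6, T_7, ….
Position 12 falls in track B as its term 6, giving 66.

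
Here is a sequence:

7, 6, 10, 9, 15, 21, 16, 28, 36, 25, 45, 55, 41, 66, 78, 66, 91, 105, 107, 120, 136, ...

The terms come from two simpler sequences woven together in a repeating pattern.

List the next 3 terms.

173, 153, 171

Positions follow the repeating pattern ABB; grouping by letter gives 2 tracks.
Stream A is 7, 9, 16, 25, 41, 66, 107, which is Fibonacci-style (each term is the sum of the two before it).
Stream B is 6, 10, 15, 21, 28, 36, 45, 55, 66, 78, 91, 105, 120, 136, which is the triangular numbers T_3, T_4, ….
The 22nd slot belongs to stream A; its 8th term is 173.
Term 23 comes from stream B (its 15th entry): 153.
Term 24 comes from stream B (its 16th entry): 171.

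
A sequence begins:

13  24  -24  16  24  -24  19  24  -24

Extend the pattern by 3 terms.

The slot pattern repeats as ABB (period 3), so there are 2 interleaved tracks.
Track A is 13, 16, 19, which is arithmetic with common difference +3.
Track B is 24, -24, 24, -24, 24, -24, which is oscillating between 24 and -24.
Position 10 falls in track A as its term 4, giving 22.
Position 11 falls in track B as its term 7, giving 24.
Term 12 comes from track B (its 8th entry): -24.

22, 24, -24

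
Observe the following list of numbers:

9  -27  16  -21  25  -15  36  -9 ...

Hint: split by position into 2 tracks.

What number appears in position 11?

64

Taking every 2nd term gives 2 separate tracks.
Track A: 9, 16, 25, 36. Consecutive squares n² from n = 3.
Track B: -27, -21, -15, -9. Linear: a_n = -33 + 6·n.
Position 11 falls in track A as its term 6, giving 64.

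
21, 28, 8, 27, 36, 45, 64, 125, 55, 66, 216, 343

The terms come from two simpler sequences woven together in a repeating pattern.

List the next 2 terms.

78, 91

Positions follow the repeating pattern AABB; grouping by letter gives 2 tracks.
Track A: 21, 28, 36, 45, 55, 66 — triangular numbers n(n+1)/2 for n = 6, 7, ….
Track B: 8, 27, 64, 125, 216, 343 — consecutive cubes n³ from n = 2.
Term 13 comes from track A (its 7th entry): 78.
Term 14 comes from track A (its 8th entry): 91.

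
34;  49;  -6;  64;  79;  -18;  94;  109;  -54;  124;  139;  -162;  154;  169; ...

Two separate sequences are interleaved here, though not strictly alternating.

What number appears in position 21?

-4374

Positions follow the repeating pattern AAB; grouping by letter gives 2 tracks.
Stream A: 34, 49, 64, 79, 94, 109, 124, 139, 154, 169 (linear: a_n = 19 + 15·n).
Stream B: -6, -18, -54, -162 (multiplying by 3 each time).
Term 21 comes from stream B (its 7th entry): -4374.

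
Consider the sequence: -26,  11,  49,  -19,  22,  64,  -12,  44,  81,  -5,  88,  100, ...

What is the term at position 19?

16

Split by position mod 3: positions 1, 4, 7, … form one track, and each other residue class forms its own.
Subsequence A is -26, -19, -12, -5, which is adding 7 each time.
Subsequence B is 11, 22, 44, 88, which is geometric, ×2 each step.
Subsequence C is 49, 64, 81, 100, which is consecutive squares n² from n = 7.
Term 19 comes from subsequence A (its 7th entry): 16.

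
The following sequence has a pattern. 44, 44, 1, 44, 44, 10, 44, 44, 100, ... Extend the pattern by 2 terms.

Reading positions in blocks of 3 reveals the pattern AAB — 2 tracks woven together.
Stream A: 44, 44, 44, 44, 44, 44. The constant sequence 44.
Stream B: 1, 10, 100. Powers of 10.
Position 10 → stream A, term 7 = 44.
The 11th slot belongs to stream A; its 8th term is 44.

44, 44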